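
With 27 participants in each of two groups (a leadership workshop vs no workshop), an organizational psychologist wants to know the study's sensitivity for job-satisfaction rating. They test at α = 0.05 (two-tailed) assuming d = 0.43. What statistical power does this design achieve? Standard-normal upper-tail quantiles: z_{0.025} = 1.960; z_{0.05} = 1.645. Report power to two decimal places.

For two equal groups, power = Φ(d·√(n/2) − z_{α/2}).
d·√(n/2) = 0.43 × √(27/2) = 0.43 × 3.674 = 1.580.
z_β = 1.580 − 1.960 = -0.380.
Power = Φ(-0.380) = 0.352.

power ≈ 0.35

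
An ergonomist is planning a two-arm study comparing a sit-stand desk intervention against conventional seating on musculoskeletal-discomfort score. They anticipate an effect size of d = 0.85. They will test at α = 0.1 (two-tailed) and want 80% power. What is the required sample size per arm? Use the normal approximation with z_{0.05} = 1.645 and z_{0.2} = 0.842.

For two independent groups with equal n: n = 2·((z_{α/2} + z_β) / d)².
z_{α/2} + z_β = 1.645 + 0.842 = 2.487.
n = 2 × (2.487 / 0.85)² = 2 × 2.926² = 2 × 8.56 = 17.1.
Round up to the next whole participant.

n = 18 per group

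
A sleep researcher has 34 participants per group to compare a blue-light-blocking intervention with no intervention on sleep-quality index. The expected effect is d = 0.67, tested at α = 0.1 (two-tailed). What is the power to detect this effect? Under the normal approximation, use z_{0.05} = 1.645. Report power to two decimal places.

For two equal groups, power = Φ(d·√(n/2) − z_{α/2}).
d·√(n/2) = 0.67 × √(34/2) = 0.67 × 4.123 = 2.762.
z_β = 2.762 − 1.645 = 1.117.
Power = Φ(1.117) = 0.868.

power ≈ 0.87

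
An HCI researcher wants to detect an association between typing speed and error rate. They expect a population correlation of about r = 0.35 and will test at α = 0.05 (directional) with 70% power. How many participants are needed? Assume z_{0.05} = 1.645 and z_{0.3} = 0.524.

n = 39

Fisher's z: C = ½·ln((1+r)/(1−r)) = ½·ln(2.0769) = 0.3654.
n = ((z_{α} + z_β)/C)² + 3.
(1.645 + 0.524) / 0.3654 = 2.169 / 0.3654 = 5.936.
n = 5.936² + 3 = 35.24 + 3 = 38.2.
Round up.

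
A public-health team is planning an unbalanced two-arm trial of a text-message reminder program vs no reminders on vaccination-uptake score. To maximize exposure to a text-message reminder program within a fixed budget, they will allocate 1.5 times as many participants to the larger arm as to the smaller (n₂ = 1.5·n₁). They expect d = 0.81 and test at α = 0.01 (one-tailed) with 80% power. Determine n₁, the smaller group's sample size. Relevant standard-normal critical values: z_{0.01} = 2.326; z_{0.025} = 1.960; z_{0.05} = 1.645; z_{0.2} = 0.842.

With allocation ratio k = n₂/n₁ = 1.5, Var(x̄₁−x̄₂) = σ²(1/n₁ + 1/(k·n₁)) = σ²·(k+1)/(k·n₁).
So n₁ = (1 + 1/k)·((z_{α} + z_β)/d)² = 1.667 × (3.168/0.81)².
n₁ = 1.667 × 15.30 = 25.5.
Round up: n₁ = 26, giving n₂ = 1.5 × 26 = 39.

n₁ = 26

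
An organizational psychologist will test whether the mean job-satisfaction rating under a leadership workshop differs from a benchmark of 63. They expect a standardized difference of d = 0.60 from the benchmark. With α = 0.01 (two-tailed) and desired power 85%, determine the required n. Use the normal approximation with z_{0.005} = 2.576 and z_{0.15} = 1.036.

n = 37

For a one-sample test: n = ((z_{α/2} + z_β) / d)².
z_{α/2} + z_β = 2.576 + 1.036 = 3.612.
n = (3.612 / 0.60)² = 6.020² = 36.24.
Round up.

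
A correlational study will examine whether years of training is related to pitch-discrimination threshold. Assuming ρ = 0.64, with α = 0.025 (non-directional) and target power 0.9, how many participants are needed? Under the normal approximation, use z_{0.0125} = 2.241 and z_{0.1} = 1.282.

Fisher's z: C = ½·ln((1+r)/(1−r)) = ½·ln(4.5556) = 0.7582.
n = ((z_{α/2} + z_β)/C)² + 3.
(2.241 + 1.282) / 0.7582 = 3.523 / 0.7582 = 4.647.
n = 4.647² + 3 = 21.59 + 3 = 24.6.
Round up.

n = 25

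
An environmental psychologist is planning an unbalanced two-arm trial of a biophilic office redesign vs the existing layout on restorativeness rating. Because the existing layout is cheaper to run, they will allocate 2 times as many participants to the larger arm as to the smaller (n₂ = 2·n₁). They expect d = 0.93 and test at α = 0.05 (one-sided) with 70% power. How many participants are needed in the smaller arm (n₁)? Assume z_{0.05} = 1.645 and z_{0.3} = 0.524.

With allocation ratio k = n₂/n₁ = 2, Var(x̄₁−x̄₂) = σ²(1/n₁ + 1/(k·n₁)) = σ²·(k+1)/(k·n₁).
So n₁ = (1 + 1/k)·((z_{α} + z_β)/d)² = 1.500 × (2.169/0.93)².
n₁ = 1.500 × 5.44 = 8.2.
Round up: n₁ = 9, giving n₂ = 2 × 9 = 18.

n₁ = 9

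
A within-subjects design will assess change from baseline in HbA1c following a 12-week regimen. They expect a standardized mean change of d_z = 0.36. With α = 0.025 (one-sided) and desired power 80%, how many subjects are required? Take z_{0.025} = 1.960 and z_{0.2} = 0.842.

For a paired (one-sample on differences) test: n = ((z_{α} + z_β) / d)².
z_{α} + z_β = 1.960 + 0.842 = 2.802.
n = (2.802 / 0.36)² = 7.783² = 60.58.
Round up.

n = 61 pairs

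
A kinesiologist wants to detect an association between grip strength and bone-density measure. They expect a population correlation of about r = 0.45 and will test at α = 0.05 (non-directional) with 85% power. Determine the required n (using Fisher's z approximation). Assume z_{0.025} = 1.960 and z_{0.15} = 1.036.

Fisher's z: C = ½·ln((1+r)/(1−r)) = ½·ln(2.6364) = 0.4847.
n = ((z_{α/2} + z_β)/C)² + 3.
(1.960 + 1.036) / 0.4847 = 2.996 / 0.4847 = 6.181.
n = 6.181² + 3 = 38.21 + 3 = 41.2.
Round up.

n = 42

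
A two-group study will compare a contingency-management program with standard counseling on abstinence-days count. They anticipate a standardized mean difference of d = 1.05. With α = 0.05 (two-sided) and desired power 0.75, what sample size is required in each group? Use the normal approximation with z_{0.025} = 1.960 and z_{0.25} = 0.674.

n = 13 per group

For two independent groups with equal n: n = 2·((z_{α/2} + z_β) / d)².
z_{α/2} + z_β = 1.960 + 0.674 = 2.634.
n = 2 × (2.634 / 1.05)² = 2 × 2.509² = 2 × 6.29 = 12.6.
Round up to the next whole participant.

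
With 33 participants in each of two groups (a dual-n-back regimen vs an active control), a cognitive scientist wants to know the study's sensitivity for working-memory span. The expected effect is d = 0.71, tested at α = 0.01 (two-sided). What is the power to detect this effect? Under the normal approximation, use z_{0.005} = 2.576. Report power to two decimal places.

For two equal groups, power = Φ(d·√(n/2) − z_{α/2}).
d·√(n/2) = 0.71 × √(33/2) = 0.71 × 4.062 = 2.884.
z_β = 2.884 − 2.576 = 0.308.
Power = Φ(0.308) = 0.621.

power ≈ 0.62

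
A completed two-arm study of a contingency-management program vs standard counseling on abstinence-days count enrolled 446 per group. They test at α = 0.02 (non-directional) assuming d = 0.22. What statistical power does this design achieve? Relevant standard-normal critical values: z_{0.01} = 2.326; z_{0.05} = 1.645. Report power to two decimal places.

For two equal groups, power = Φ(d·√(n/2) − z_{α/2}).
d·√(n/2) = 0.22 × √(446/2) = 0.22 × 14.933 = 3.285.
z_β = 3.285 − 2.326 = 0.959.
Power = Φ(0.959) = 0.831.

power ≈ 0.83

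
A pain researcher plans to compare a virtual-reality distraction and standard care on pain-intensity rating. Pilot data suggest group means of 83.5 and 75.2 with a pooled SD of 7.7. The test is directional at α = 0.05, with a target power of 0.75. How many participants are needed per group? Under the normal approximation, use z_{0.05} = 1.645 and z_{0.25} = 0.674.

Cohen's d = |M₁ − M₂| / SD_pooled = |83.5 − 75.2| / 7.7 = 8.3 / 7.7 = 1.078.
For two independent groups with equal n: n = 2·((z_{α} + z_β) / d)².
z_{α} + z_β = 1.645 + 0.674 = 2.319.
n = 2 × (2.319 / 1.078)² = 2 × 2.151² = 2 × 4.63 = 9.3.
Round up to the next whole participant.

n = 10 per group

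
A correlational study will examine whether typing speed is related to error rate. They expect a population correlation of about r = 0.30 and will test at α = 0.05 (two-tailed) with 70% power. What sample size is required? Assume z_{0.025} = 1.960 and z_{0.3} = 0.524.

n = 68

Fisher's z: C = ½·ln((1+r)/(1−r)) = ½·ln(1.8571) = 0.3095.
n = ((z_{α/2} + z_β)/C)² + 3.
(1.960 + 0.524) / 0.3095 = 2.484 / 0.3095 = 8.026.
n = 8.026² + 3 = 64.41 + 3 = 67.4.
Round up.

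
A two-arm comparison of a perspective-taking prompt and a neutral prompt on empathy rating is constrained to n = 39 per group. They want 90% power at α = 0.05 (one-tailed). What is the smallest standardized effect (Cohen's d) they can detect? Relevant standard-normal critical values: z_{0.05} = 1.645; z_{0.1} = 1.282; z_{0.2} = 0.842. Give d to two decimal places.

d_min ≈ 0.66

For two independent groups of n = 39 each: d_min = (z_{α} + z_β)·√(2/n).
z-sum = 1.645 + 1.282 = 2.927.
d_min = 2.927 × √(2/39) = 2.927 × 0.2265 = 0.663.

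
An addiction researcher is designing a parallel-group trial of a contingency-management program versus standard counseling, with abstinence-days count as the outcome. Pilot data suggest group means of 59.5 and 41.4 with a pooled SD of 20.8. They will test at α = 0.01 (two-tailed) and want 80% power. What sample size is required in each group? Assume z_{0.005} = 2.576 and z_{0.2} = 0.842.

Cohen's d = |M₁ − M₂| / SD_pooled = |59.5 − 41.4| / 20.8 = 18.1 / 20.8 = 0.870.
For two independent groups with equal n: n = 2·((z_{α/2} + z_β) / d)².
z_{α/2} + z_β = 2.576 + 0.842 = 3.418.
n = 2 × (3.418 / 0.870)² = 2 × 3.929² = 2 × 15.43 = 30.9.
Round up to the next whole participant.

n = 31 per group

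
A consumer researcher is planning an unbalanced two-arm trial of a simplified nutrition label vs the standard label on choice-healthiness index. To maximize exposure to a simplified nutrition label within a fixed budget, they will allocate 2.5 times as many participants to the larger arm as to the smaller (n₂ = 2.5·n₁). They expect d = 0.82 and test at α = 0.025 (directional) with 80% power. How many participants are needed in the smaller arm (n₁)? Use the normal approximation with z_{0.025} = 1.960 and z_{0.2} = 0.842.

n₁ = 17

With allocation ratio k = n₂/n₁ = 2.5, Var(x̄₁−x̄₂) = σ²(1/n₁ + 1/(k·n₁)) = σ²·(k+1)/(k·n₁).
So n₁ = (1 + 1/k)·((z_{α} + z_β)/d)² = 1.400 × (2.802/0.82)².
n₁ = 1.400 × 11.68 = 16.3.
Round up: n₁ = 17, giving n₂ = ⌈2.5 × 17⌉ = ⌈42.5⌉ = 43.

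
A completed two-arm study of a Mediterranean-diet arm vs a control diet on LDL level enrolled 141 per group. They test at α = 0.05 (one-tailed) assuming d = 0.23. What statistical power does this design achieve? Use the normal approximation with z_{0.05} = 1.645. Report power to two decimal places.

For two equal groups, power = Φ(d·√(n/2) − z_{α}).
d·√(n/2) = 0.23 × √(141/2) = 0.23 × 8.396 = 1.931.
z_β = 1.931 − 1.645 = 0.286.
Power = Φ(0.286) = 0.613.

power ≈ 0.61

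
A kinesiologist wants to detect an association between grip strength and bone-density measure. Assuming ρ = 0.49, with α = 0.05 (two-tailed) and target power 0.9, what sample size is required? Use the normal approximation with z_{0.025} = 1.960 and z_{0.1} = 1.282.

Fisher's z: C = ½·ln((1+r)/(1−r)) = ½·ln(2.9216) = 0.5361.
n = ((z_{α/2} + z_β)/C)² + 3.
(1.960 + 1.282) / 0.5361 = 3.242 / 0.5361 = 6.047.
n = 6.047² + 3 = 36.57 + 3 = 39.6.
Round up.

n = 40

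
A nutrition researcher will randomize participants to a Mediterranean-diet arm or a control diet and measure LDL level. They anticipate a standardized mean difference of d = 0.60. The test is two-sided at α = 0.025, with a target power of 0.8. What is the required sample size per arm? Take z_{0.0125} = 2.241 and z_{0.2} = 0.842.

n = 53 per group

For two independent groups with equal n: n = 2·((z_{α/2} + z_β) / d)².
z_{α/2} + z_β = 2.241 + 0.842 = 3.083.
n = 2 × (3.083 / 0.60)² = 2 × 5.138² = 2 × 26.40 = 52.8.
Round up to the next whole participant.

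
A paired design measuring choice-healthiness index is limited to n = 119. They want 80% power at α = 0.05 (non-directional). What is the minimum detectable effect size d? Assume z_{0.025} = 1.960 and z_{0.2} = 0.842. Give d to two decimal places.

For a single sample (or paired design) of n = 119: d_min = (z_{α/2} + z_β)/√n.
z-sum = 1.960 + 0.842 = 2.802.
d_min = 2.802 / √119 = 2.802 / 10.909 = 0.257.

d_min ≈ 0.26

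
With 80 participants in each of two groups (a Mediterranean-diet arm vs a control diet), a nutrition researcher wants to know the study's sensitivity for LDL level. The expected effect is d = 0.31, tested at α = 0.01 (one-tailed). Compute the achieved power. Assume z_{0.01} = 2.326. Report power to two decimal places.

For two equal groups, power = Φ(d·√(n/2) − z_{α}).
d·√(n/2) = 0.31 × √(80/2) = 0.31 × 6.325 = 1.961.
z_β = 1.961 − 2.326 = -0.365.
Power = Φ(-0.365) = 0.357.

power ≈ 0.36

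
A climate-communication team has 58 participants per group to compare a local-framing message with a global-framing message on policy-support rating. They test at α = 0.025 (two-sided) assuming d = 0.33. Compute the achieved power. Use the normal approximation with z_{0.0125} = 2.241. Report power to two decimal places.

For two equal groups, power = Φ(d·√(n/2) − z_{α/2}).
d·√(n/2) = 0.33 × √(58/2) = 0.33 × 5.385 = 1.777.
z_β = 1.777 − 2.241 = -0.464.
Power = Φ(-0.464) = 0.321.

power ≈ 0.32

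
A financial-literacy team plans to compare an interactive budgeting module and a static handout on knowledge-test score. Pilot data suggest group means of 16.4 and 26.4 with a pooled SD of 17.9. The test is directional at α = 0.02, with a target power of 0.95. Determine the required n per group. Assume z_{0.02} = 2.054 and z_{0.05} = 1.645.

Cohen's d = |M₁ − M₂| / SD_pooled = |16.4 − 26.4| / 17.9 = 10.0 / 17.9 = 0.559.
For two independent groups with equal n: n = 2·((z_{α} + z_β) / d)².
z_{α} + z_β = 2.054 + 1.645 = 3.699.
n = 2 × (3.699 / 0.559)² = 2 × 6.617² = 2 × 43.79 = 87.6.
Round up to the next whole participant.

n = 88 per group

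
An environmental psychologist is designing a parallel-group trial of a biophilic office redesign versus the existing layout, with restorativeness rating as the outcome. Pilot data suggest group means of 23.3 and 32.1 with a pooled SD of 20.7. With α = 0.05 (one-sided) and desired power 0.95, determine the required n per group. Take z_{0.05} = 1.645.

Cohen's d = |M₁ − M₂| / SD_pooled = |23.3 − 32.1| / 20.7 = 8.8 / 20.7 = 0.425.
For two independent groups with equal n: n = 2·((z_{α} + z_β) / d)².
z_{α} + z_β = 1.645 + 1.645 = 3.290.
n = 2 × (3.290 / 0.425)² = 2 × 7.741² = 2 × 59.93 = 119.9.
Round up to the next whole participant.

n = 120 per group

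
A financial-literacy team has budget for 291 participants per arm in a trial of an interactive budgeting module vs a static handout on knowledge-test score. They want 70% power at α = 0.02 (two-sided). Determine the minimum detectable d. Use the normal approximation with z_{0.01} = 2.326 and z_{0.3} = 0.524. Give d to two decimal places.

For two independent groups of n = 291 each: d_min = (z_{α/2} + z_β)·√(2/n).
z-sum = 2.326 + 0.524 = 2.850.
d_min = 2.850 × √(2/291) = 2.850 × 0.0829 = 0.236.

d_min ≈ 0.24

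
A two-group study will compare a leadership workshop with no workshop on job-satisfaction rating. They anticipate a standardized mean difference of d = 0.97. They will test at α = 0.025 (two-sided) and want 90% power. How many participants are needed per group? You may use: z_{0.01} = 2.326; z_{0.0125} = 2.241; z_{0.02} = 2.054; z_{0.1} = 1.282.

n = 27 per group

For two independent groups with equal n: n = 2·((z_{α/2} + z_β) / d)².
z_{α/2} + z_β = 2.241 + 1.282 = 3.523.
n = 2 × (3.523 / 0.97)² = 2 × 3.632² = 2 × 13.19 = 26.4.
Round up to the next whole participant.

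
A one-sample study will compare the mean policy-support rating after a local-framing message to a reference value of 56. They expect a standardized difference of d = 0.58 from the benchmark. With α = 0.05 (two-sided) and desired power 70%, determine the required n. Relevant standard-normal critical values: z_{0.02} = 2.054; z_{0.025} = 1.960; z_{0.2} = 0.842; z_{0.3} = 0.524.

For a one-sample test: n = ((z_{α/2} + z_β) / d)².
z_{α/2} + z_β = 1.960 + 0.524 = 2.484.
n = (2.484 / 0.58)² = 4.283² = 18.34.
Round up.

n = 19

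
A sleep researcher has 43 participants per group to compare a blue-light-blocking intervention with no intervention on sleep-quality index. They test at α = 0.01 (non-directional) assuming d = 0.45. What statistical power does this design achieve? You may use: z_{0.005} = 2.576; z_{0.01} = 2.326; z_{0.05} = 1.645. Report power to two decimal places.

For two equal groups, power = Φ(d·√(n/2) − z_{α/2}).
d·√(n/2) = 0.45 × √(43/2) = 0.45 × 4.637 = 2.087.
z_β = 2.087 − 2.576 = -0.489.
Power = Φ(-0.489) = 0.312.

power ≈ 0.31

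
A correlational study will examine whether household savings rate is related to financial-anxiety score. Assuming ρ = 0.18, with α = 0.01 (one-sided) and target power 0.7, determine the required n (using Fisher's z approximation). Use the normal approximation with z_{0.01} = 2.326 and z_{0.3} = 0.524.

Fisher's z: C = ½·ln((1+r)/(1−r)) = ½·ln(1.4390) = 0.1820.
n = ((z_{α} + z_β)/C)² + 3.
(2.326 + 0.524) / 0.1820 = 2.850 / 0.1820 = 15.659.
n = 15.659² + 3 = 245.21 + 3 = 248.2.
Round up.

n = 249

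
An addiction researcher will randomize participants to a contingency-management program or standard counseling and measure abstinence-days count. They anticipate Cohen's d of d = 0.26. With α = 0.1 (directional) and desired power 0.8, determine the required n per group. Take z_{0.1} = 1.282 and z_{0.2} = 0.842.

n = 134 per group

For two independent groups with equal n: n = 2·((z_{α} + z_β) / d)².
z_{α} + z_β = 1.282 + 0.842 = 2.124.
n = 2 × (2.124 / 0.26)² = 2 × 8.169² = 2 × 66.74 = 133.5.
Round up to the next whole participant.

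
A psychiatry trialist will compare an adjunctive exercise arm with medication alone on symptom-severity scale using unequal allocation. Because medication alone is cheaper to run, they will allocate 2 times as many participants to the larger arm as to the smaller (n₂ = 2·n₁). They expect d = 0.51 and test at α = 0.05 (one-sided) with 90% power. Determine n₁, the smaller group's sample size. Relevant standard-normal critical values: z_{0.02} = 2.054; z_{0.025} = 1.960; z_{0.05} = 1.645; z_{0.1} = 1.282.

With allocation ratio k = n₂/n₁ = 2, Var(x̄₁−x̄₂) = σ²(1/n₁ + 1/(k·n₁)) = σ²·(k+1)/(k·n₁).
So n₁ = (1 + 1/k)·((z_{α} + z_β)/d)² = 1.500 × (2.927/0.51)².
n₁ = 1.500 × 32.94 = 49.4.
Round up: n₁ = 50, giving n₂ = 2 × 50 = 100.

n₁ = 50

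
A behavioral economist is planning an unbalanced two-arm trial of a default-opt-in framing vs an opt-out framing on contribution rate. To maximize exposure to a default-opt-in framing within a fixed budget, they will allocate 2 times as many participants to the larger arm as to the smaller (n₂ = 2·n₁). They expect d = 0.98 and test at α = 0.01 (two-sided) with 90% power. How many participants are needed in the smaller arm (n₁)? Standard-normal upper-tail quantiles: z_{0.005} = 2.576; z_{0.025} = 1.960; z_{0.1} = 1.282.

n₁ = 24

With allocation ratio k = n₂/n₁ = 2, Var(x̄₁−x̄₂) = σ²(1/n₁ + 1/(k·n₁)) = σ²·(k+1)/(k·n₁).
So n₁ = (1 + 1/k)·((z_{α/2} + z_β)/d)² = 1.500 × (3.858/0.98)².
n₁ = 1.500 × 15.50 = 23.2.
Round up: n₁ = 24, giving n₂ = 2 × 24 = 48.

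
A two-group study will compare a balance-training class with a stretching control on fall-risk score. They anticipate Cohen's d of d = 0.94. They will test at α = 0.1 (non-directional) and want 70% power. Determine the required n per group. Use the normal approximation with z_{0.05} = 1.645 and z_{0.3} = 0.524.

n = 11 per group

For two independent groups with equal n: n = 2·((z_{α/2} + z_β) / d)².
z_{α/2} + z_β = 1.645 + 0.524 = 2.169.
n = 2 × (2.169 / 0.94)² = 2 × 2.307² = 2 × 5.32 = 10.6.
Round up to the next whole participant.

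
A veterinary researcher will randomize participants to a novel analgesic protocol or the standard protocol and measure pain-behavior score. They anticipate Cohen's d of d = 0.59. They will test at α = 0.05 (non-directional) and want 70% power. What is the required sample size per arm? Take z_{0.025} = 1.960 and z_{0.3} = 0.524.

n = 36 per group

For two independent groups with equal n: n = 2·((z_{α/2} + z_β) / d)².
z_{α/2} + z_β = 1.960 + 0.524 = 2.484.
n = 2 × (2.484 / 0.59)² = 2 × 4.210² = 2 × 17.73 = 35.5.
Round up to the next whole participant.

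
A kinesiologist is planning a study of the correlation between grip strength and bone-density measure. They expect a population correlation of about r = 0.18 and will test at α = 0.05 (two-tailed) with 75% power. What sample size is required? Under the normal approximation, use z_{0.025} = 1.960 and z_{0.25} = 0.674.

Fisher's z: C = ½·ln((1+r)/(1−r)) = ½·ln(1.4390) = 0.1820.
n = ((z_{α/2} + z_β)/C)² + 3.
(1.960 + 0.674) / 0.1820 = 2.634 / 0.1820 = 14.473.
n = 14.473² + 3 = 209.45 + 3 = 212.5.
Round up.

n = 213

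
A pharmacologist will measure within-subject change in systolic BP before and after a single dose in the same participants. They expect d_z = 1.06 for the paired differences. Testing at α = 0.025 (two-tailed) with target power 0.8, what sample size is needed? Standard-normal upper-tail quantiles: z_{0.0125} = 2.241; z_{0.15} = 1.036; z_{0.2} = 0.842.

n = 9 pairs

For a paired (one-sample on differences) test: n = ((z_{α/2} + z_β) / d)².
z_{α/2} + z_β = 2.241 + 0.842 = 3.083.
n = (3.083 / 1.06)² = 2.908² = 8.46.
Round up.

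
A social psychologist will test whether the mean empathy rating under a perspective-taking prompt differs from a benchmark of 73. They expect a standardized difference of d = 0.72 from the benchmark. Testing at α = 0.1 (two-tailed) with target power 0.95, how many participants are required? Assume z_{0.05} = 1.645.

For a one-sample test: n = ((z_{α/2} + z_β) / d)².
z_{α/2} + z_β = 1.645 + 1.645 = 3.290.
n = (3.290 / 0.72)² = 4.569² = 20.88.
Round up.

n = 21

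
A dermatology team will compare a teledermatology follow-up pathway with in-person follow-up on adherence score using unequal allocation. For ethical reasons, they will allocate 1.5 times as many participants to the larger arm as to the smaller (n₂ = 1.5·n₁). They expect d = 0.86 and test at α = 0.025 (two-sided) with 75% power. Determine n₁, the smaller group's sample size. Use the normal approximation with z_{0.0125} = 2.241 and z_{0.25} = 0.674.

With allocation ratio k = n₂/n₁ = 1.5, Var(x̄₁−x̄₂) = σ²(1/n₁ + 1/(k·n₁)) = σ²·(k+1)/(k·n₁).
So n₁ = (1 + 1/k)·((z_{α/2} + z_β)/d)² = 1.667 × (2.915/0.86)².
n₁ = 1.667 × 11.49 = 19.1.
Round up: n₁ = 20, giving n₂ = 1.5 × 20 = 30.

n₁ = 20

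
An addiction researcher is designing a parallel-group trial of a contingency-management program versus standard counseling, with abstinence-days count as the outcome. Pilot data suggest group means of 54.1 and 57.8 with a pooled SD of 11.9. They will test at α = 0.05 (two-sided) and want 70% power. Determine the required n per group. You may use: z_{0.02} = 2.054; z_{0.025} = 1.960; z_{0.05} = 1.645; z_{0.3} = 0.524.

n = 128 per group

Cohen's d = |M₁ − M₂| / SD_pooled = |54.1 − 57.8| / 11.9 = 3.7 / 11.9 = 0.311.
For two independent groups with equal n: n = 2·((z_{α/2} + z_β) / d)².
z_{α/2} + z_β = 1.960 + 0.524 = 2.484.
n = 2 × (2.484 / 0.311)² = 2 × 7.987² = 2 × 63.79 = 127.6.
Round up to the next whole participant.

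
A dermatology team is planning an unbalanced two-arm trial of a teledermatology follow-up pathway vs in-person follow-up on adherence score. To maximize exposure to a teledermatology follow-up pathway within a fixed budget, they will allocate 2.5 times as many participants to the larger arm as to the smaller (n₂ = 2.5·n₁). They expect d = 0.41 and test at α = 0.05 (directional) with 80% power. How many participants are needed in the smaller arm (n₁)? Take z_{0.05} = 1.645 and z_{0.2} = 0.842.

n₁ = 52

With allocation ratio k = n₂/n₁ = 2.5, Var(x̄₁−x̄₂) = σ²(1/n₁ + 1/(k·n₁)) = σ²·(k+1)/(k·n₁).
So n₁ = (1 + 1/k)·((z_{α} + z_β)/d)² = 1.400 × (2.487/0.41)².
n₁ = 1.400 × 36.79 = 51.5.
Round up: n₁ = 52, giving n₂ = 2.5 × 52 = 130.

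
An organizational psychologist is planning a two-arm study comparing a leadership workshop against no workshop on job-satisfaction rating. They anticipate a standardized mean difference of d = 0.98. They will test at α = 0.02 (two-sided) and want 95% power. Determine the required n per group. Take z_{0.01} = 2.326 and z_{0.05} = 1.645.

n = 33 per group

For two independent groups with equal n: n = 2·((z_{α/2} + z_β) / d)².
z_{α/2} + z_β = 2.326 + 1.645 = 3.971.
n = 2 × (3.971 / 0.98)² = 2 × 4.052² = 2 × 16.42 = 32.8.
Round up to the next whole participant.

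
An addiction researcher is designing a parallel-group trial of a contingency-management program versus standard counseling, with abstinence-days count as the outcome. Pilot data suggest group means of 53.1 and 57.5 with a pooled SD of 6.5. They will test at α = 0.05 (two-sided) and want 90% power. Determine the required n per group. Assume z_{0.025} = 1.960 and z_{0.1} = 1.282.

Cohen's d = |M₁ − M₂| / SD_pooled = |53.1 − 57.5| / 6.5 = 4.4 / 6.5 = 0.677.
For two independent groups with equal n: n = 2·((z_{α/2} + z_β) / d)².
z_{α/2} + z_β = 1.960 + 1.282 = 3.242.
n = 2 × (3.242 / 0.677)² = 2 × 4.789² = 2 × 22.93 = 45.9.
Round up to the next whole participant.

n = 46 per group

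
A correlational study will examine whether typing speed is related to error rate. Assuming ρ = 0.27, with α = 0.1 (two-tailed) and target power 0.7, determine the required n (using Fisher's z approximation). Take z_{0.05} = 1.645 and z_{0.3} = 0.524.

Fisher's z: C = ½·ln((1+r)/(1−r)) = ½·ln(1.7397) = 0.2769.
n = ((z_{α/2} + z_β)/C)² + 3.
(1.645 + 0.524) / 0.2769 = 2.169 / 0.2769 = 7.833.
n = 7.833² + 3 = 61.36 + 3 = 64.4.
Round up.

n = 65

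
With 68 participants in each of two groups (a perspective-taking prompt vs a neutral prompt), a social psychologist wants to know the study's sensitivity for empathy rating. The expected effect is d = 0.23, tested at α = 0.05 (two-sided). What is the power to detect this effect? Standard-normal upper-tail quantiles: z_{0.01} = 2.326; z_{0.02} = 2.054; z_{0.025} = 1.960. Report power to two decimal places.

For two equal groups, power = Φ(d·√(n/2) − z_{α/2}).
d·√(n/2) = 0.23 × √(68/2) = 0.23 × 5.831 = 1.341.
z_β = 1.341 − 1.960 = -0.619.
Power = Φ(-0.619) = 0.268.

power ≈ 0.27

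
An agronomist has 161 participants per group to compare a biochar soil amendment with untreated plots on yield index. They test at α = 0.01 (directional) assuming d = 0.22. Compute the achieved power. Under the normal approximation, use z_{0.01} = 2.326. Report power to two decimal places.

power ≈ 0.36

For two equal groups, power = Φ(d·√(n/2) − z_{α}).
d·√(n/2) = 0.22 × √(161/2) = 0.22 × 8.972 = 1.974.
z_β = 1.974 − 2.326 = -0.352.
Power = Φ(-0.352) = 0.362.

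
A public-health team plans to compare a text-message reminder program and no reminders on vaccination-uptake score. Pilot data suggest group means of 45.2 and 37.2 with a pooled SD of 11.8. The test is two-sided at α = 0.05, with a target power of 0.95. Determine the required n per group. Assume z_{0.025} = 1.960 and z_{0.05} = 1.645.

Cohen's d = |M₁ − M₂| / SD_pooled = |45.2 − 37.2| / 11.8 = 8.0 / 11.8 = 0.678.
For two independent groups with equal n: n = 2·((z_{α/2} + z_β) / d)².
z_{α/2} + z_β = 1.960 + 1.645 = 3.605.
n = 2 × (3.605 / 0.678)² = 2 × 5.317² = 2 × 28.27 = 56.5.
Round up to the next whole participant.

n = 57 per group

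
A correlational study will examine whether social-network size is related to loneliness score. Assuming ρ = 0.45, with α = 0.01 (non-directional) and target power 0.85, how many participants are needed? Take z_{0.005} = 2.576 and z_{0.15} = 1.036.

n = 59

Fisher's z: C = ½·ln((1+r)/(1−r)) = ½·ln(2.6364) = 0.4847.
n = ((z_{α/2} + z_β)/C)² + 3.
(2.576 + 1.036) / 0.4847 = 3.612 / 0.4847 = 7.452.
n = 7.452² + 3 = 55.53 + 3 = 58.5.
Round up.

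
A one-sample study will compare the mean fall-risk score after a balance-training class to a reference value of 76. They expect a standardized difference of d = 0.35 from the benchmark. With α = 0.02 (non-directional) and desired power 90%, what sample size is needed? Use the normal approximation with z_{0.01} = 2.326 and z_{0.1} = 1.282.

For a one-sample test: n = ((z_{α/2} + z_β) / d)².
z_{α/2} + z_β = 2.326 + 1.282 = 3.608.
n = (3.608 / 0.35)² = 10.309² = 106.27.
Round up.

n = 107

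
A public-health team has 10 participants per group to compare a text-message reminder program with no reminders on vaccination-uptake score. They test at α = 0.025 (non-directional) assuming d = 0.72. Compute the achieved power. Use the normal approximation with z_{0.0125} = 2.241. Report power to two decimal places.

For two equal groups, power = Φ(d·√(n/2) − z_{α/2}).
d·√(n/2) = 0.72 × √(10/2) = 0.72 × 2.236 = 1.610.
z_β = 1.610 − 2.241 = -0.631.
Power = Φ(-0.631) = 0.264.

power ≈ 0.26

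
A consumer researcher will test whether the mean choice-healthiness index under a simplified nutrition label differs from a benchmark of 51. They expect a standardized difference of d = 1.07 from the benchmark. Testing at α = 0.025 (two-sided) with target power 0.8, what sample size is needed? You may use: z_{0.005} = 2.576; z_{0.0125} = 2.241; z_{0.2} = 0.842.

n = 9

For a one-sample test: n = ((z_{α/2} + z_β) / d)².
z_{α/2} + z_β = 2.241 + 0.842 = 3.083.
n = (3.083 / 1.07)² = 2.881² = 8.30.
Round up.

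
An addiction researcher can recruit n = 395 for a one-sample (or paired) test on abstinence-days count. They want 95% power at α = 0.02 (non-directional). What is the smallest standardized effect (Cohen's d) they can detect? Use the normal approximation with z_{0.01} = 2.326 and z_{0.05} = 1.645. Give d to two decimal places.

d_min ≈ 0.20

For a single sample (or paired design) of n = 395: d_min = (z_{α/2} + z_β)/√n.
z-sum = 2.326 + 1.645 = 3.971.
d_min = 3.971 / √395 = 3.971 / 19.875 = 0.200.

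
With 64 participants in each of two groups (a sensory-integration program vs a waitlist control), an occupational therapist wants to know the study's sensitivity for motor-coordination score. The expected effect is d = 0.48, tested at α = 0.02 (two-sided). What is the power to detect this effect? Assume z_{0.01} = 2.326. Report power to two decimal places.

For two equal groups, power = Φ(d·√(n/2) − z_{α/2}).
d·√(n/2) = 0.48 × √(64/2) = 0.48 × 5.657 = 2.715.
z_β = 2.715 − 2.326 = 0.389.
Power = Φ(0.389) = 0.651.

power ≈ 0.65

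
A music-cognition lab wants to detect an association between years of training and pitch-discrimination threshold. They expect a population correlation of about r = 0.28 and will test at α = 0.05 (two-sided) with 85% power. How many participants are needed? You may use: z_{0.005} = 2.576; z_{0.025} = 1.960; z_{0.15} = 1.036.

n = 112

Fisher's z: C = ½·ln((1+r)/(1−r)) = ½·ln(1.7778) = 0.2877.
n = ((z_{α/2} + z_β)/C)² + 3.
(1.960 + 1.036) / 0.2877 = 2.996 / 0.2877 = 10.414.
n = 10.414² + 3 = 108.44 + 3 = 111.4.
Round up.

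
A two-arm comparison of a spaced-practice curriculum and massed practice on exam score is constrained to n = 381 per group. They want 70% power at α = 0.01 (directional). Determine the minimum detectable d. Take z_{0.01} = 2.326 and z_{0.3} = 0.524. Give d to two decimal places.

For two independent groups of n = 381 each: d_min = (z_{α} + z_β)·√(2/n).
z-sum = 2.326 + 0.524 = 2.850.
d_min = 2.850 × √(2/381) = 2.850 × 0.0725 = 0.206.

d_min ≈ 0.21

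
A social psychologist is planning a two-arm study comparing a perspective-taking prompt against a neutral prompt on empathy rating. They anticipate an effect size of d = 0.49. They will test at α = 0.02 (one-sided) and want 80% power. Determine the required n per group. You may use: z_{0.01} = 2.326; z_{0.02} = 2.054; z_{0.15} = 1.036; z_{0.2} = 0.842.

n = 70 per group

For two independent groups with equal n: n = 2·((z_{α} + z_β) / d)².
z_{α} + z_β = 2.054 + 0.842 = 2.896.
n = 2 × (2.896 / 0.49)² = 2 × 5.910² = 2 × 34.93 = 69.9.
Round up to the next whole participant.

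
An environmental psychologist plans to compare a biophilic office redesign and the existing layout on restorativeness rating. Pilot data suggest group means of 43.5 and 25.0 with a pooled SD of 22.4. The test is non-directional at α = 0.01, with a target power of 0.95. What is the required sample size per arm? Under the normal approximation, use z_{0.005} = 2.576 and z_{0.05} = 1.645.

Cohen's d = |M₁ − M₂| / SD_pooled = |43.5 − 25.0| / 22.4 = 18.5 / 22.4 = 0.826.
For two independent groups with equal n: n = 2·((z_{α/2} + z_β) / d)².
z_{α/2} + z_β = 2.576 + 1.645 = 4.221.
n = 2 × (4.221 / 0.826)² = 2 × 5.110² = 2 × 26.11 = 52.2.
Round up to the next whole participant.

n = 53 per group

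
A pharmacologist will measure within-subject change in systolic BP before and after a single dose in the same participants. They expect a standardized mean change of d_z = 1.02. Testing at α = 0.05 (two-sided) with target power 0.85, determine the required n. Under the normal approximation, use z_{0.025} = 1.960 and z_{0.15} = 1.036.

For a paired (one-sample on differences) test: n = ((z_{α/2} + z_β) / d)².
z_{α/2} + z_β = 1.960 + 1.036 = 2.996.
n = (2.996 / 1.02)² = 2.937² = 8.63.
Round up.

n = 9 pairs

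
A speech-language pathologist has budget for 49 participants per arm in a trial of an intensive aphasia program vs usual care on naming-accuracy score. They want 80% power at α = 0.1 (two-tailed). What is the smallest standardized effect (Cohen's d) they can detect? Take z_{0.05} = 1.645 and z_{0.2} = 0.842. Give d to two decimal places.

For two independent groups of n = 49 each: d_min = (z_{α/2} + z_β)·√(2/n).
z-sum = 1.645 + 0.842 = 2.487.
d_min = 2.487 × √(2/49) = 2.487 × 0.2020 = 0.502.

d_min ≈ 0.50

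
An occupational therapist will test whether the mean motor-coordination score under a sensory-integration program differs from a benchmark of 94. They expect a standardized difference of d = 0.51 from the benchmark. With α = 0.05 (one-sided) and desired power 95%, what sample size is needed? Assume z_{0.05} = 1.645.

n = 42

For a one-sample test: n = ((z_{α} + z_β) / d)².
z_{α} + z_β = 1.645 + 1.645 = 3.290.
n = (3.290 / 0.51)² = 6.451² = 41.62.
Round up.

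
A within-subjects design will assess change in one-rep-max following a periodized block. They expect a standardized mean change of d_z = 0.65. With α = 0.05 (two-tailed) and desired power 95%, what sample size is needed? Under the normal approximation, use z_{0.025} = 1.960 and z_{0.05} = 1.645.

For a paired (one-sample on differences) test: n = ((z_{α/2} + z_β) / d)².
z_{α/2} + z_β = 1.960 + 1.645 = 3.605.
n = (3.605 / 0.65)² = 5.546² = 30.76.
Round up.

n = 31 pairs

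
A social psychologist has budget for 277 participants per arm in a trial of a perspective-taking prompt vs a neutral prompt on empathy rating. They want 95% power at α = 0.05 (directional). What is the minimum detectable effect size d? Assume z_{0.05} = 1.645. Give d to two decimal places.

For two independent groups of n = 277 each: d_min = (z_{α} + z_β)·√(2/n).
z-sum = 1.645 + 1.645 = 3.290.
d_min = 3.290 × √(2/277) = 3.290 × 0.0850 = 0.280.

d_min ≈ 0.28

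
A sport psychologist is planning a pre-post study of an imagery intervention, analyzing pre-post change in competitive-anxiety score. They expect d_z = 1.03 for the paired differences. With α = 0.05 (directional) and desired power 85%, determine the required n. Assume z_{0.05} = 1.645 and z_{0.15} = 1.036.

For a paired (one-sample on differences) test: n = ((z_{α} + z_β) / d)².
z_{α} + z_β = 1.645 + 1.036 = 2.681.
n = (2.681 / 1.03)² = 2.603² = 6.78.
Round up.

n = 7 pairs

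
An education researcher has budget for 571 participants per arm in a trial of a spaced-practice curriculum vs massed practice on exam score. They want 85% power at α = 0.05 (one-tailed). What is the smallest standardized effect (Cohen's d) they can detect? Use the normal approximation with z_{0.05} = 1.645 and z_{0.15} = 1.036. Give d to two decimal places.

For two independent groups of n = 571 each: d_min = (z_{α} + z_β)·√(2/n).
z-sum = 1.645 + 1.036 = 2.681.
d_min = 2.681 × √(2/571) = 2.681 × 0.0592 = 0.159.

d_min ≈ 0.16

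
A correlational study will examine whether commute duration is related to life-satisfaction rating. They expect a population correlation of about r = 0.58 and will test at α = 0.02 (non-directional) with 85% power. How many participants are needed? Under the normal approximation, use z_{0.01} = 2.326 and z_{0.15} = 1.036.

Fisher's z: C = ½·ln((1+r)/(1−r)) = ½·ln(3.7619) = 0.6625.
n = ((z_{α/2} + z_β)/C)² + 3.
(2.326 + 1.036) / 0.6625 = 3.362 / 0.6625 = 5.075.
n = 5.075² + 3 = 25.75 + 3 = 28.8.
Round up.

n = 29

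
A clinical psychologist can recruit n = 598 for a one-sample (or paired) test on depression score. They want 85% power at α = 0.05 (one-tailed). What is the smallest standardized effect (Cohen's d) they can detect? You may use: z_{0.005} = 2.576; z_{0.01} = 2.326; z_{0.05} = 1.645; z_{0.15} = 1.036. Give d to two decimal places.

For a single sample (or paired design) of n = 598: d_min = (z_{α} + z_β)/√n.
z-sum = 1.645 + 1.036 = 2.681.
d_min = 2.681 / √598 = 2.681 / 24.454 = 0.110.

d_min ≈ 0.11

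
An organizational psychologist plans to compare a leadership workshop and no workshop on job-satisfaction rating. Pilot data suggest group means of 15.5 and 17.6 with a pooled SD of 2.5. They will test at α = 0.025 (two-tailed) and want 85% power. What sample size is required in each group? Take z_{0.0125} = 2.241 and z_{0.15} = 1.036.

Cohen's d = |M₁ − M₂| / SD_pooled = |15.5 − 17.6| / 2.5 = 2.1 / 2.5 = 0.840.
For two independent groups with equal n: n = 2·((z_{α/2} + z_β) / d)².
z_{α/2} + z_β = 2.241 + 1.036 = 3.277.
n = 2 × (3.277 / 0.840)² = 2 × 3.901² = 2 × 15.22 = 30.4.
Round up to the next whole participant.

n = 31 per group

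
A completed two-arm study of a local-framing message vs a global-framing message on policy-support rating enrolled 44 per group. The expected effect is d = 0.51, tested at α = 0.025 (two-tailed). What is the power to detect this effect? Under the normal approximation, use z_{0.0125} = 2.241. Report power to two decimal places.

power ≈ 0.56

For two equal groups, power = Φ(d·√(n/2) − z_{α/2}).
d·√(n/2) = 0.51 × √(44/2) = 0.51 × 4.690 = 2.392.
z_β = 2.392 − 2.241 = 0.151.
Power = Φ(0.151) = 0.560.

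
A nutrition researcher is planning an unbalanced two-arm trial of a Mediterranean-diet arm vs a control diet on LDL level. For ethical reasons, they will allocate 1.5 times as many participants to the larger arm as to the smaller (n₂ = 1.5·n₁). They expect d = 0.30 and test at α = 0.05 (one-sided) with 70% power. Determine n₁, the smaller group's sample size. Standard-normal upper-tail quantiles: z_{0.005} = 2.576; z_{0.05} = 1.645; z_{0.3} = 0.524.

n₁ = 88

With allocation ratio k = n₂/n₁ = 1.5, Var(x̄₁−x̄₂) = σ²(1/n₁ + 1/(k·n₁)) = σ²·(k+1)/(k·n₁).
So n₁ = (1 + 1/k)·((z_{α} + z_β)/d)² = 1.667 × (2.169/0.30)².
n₁ = 1.667 × 52.27 = 87.1.
Round up: n₁ = 88, giving n₂ = 1.5 × 88 = 132.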